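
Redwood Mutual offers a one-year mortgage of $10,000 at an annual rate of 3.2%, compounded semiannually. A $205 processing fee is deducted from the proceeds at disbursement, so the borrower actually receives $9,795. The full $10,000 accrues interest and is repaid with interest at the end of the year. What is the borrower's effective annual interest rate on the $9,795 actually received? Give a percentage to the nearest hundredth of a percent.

5.39%

Amount owed after one year: 10,000 × (1 + 0.032/2)^2 = 10,000 × 1.032256 = $10,322.56.
Effective rate on net proceeds: 10,322.56 / 9,795 − 1 = 0.053860 = 5.39%.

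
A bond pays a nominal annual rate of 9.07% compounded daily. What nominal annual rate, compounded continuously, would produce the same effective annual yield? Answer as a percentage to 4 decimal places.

EAR = (1 + 0.0907/365)^365 − 1 = 0.094928.
Equivalent continuous rate: r = ln(1 + 0.094928) = 0.090689 = 9.0689%.

9.0689%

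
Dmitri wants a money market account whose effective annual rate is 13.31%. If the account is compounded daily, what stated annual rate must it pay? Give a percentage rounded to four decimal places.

12.4979%

(1 + r/365)^365 − 1 = 0.1331, so 1 + r/365 = 1.1331^(1/365).
r/365 = 0.000342, so r = 0.124979 = 12.4979%.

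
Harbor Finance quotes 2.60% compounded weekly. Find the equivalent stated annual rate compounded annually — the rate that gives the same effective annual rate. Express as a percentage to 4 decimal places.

EAR = (1 + 0.0260/52)^52 − 1 = 0.026334.
Compounded annually, the equivalent nominal rate is the EAR itself: 2.6334%.

2.6334%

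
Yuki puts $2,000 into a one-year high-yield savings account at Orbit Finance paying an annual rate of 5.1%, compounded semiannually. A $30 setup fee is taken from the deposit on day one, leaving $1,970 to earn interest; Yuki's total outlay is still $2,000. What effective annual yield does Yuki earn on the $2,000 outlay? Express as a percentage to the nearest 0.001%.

3.588%

Value after one year: 1,970 × (1 + 0.051/2)^2 = 1,970 × 1.051650 = $2,071.75.
Effective yield on the $2,000 outlay: 2,071.75 / 2,000 − 1 = 0.035875 = 3.588%.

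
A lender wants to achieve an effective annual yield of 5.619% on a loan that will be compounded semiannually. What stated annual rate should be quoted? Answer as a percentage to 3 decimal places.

(1 + r/2)^2 − 1 = 0.05619, so 1 + r/2 = 1.05619^(1/2).
r/2 = 0.027711, so r = 0.055422 = 5.542%.

5.542%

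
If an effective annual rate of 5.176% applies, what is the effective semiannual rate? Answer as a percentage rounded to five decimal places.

The per-half-year rate i satisfies (1 + i)^2 = 1 + 0.05176.
i = 1.05176^(1/2) − 1 = 0.0255535 = 2.55535%.

2.55535%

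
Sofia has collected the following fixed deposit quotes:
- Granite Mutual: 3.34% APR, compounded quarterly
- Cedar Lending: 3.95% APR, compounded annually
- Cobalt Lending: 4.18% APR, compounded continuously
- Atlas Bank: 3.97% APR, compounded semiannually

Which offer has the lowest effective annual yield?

Granite Mutual: (1 + 0.0334/4)^4 − 1 = 3.382%
Cedar Lending: compounded annually, EAR = 3.950%
Cobalt Lending: e^0.0418 − 1 = 4.269%
Atlas Bank: (1 + 0.0397/2)^2 − 1 = 4.009%
The lowest effective annual rate is Granite Mutual at 3.382%.

Granite Mutual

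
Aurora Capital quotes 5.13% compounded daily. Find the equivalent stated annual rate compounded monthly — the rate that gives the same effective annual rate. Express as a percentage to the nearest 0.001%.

EAR = (1 + 0.0513/365)^365 − 1 = 0.052635.
Solve (1 + r/12)^12 = 1.052635: r/12 = 1.052635^(1/12) − 1 = 0.004284, so r = 0.051406 = 5.141%.

5.141%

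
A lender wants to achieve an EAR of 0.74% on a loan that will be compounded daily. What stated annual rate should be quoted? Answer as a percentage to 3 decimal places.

(1 + r/365)^365 − 1 = 0.0074, so 1 + r/365 = 1.0074^(1/365).
r/365 = 0.000020, so r = 0.007373 = 0.737%.

0.737%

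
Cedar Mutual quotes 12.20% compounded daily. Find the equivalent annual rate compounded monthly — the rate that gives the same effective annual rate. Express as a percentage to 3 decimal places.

EAR = (1 + 0.1220/365)^365 − 1 = 0.129731.
Solve (1 + r/12)^12 = 1.129731: r/12 = 1.129731^(1/12) − 1 = 0.010217, so r = 0.122602 = 12.260%.

12.260%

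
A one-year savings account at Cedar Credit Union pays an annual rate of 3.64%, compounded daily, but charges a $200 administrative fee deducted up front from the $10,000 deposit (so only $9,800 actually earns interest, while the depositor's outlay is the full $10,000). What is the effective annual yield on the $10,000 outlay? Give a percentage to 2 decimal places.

1.63%

Value after one year: 9,800 × (1 + 0.0364/365)^365 = 9,800 × 1.037069 = $10,163.27.
Effective yield on the $10,000 outlay: 10,163.27 / 10,000 − 1 = 0.016327 = 1.63%.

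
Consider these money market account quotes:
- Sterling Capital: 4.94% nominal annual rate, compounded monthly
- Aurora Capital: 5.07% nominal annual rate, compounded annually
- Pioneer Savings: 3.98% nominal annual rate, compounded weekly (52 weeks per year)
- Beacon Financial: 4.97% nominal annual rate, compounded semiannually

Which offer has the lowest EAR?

Pioneer Savings

Sterling Capital: (1 + 0.0494/12)^12 − 1 = 5.053%
Aurora Capital: compounded annually, EAR = 5.070%
Pioneer Savings: (1 + 0.0398/52)^52 − 1 = 4.059%
Beacon Financial: (1 + 0.0497/2)^2 − 1 = 5.032%
The lowest effective annual rate is Pioneer Savings at 4.059%.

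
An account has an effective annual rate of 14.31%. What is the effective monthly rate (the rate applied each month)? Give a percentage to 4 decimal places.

The per-month rate i satisfies (1 + i)^12 = 1 + 0.1431.
i = 1.1431^(1/12) − 1 = 0.0112077 = 1.1208%.

1.1208%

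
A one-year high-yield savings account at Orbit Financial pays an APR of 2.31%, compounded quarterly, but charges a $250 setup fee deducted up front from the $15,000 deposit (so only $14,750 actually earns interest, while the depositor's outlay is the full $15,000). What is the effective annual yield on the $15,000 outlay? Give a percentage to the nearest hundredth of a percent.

0.62%

Value after one year: 14,750 × (1 + 0.0231/4)^4 = 14,750 × 1.023301 = $15,093.69.
Effective yield on the $15,000 outlay: 15,093.69 / 15,000 − 1 = 0.006246 = 0.62%.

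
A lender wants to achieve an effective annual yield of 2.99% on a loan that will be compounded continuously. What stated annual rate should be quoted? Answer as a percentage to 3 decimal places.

Continuous: nominal r satisfies e^r − 1 = 0.0299.
r = ln(1 + 0.0299) = ln(1.0299) = 0.029462 = 2.946%.

2.946%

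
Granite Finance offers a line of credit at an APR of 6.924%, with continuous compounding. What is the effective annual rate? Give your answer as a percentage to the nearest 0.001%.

With continuous compounding, EAR = e^0.06924 − 1.
e^0.06924 = 1.071693, so EAR = 0.071693 = 7.169%.

7.169%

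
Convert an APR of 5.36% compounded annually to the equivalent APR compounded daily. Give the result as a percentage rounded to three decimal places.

5.222%

Compounded annually, EAR = nominal = 0.053600.
Solve (1 + r/365)^365 = 1.053600: r/365 = 1.053600^(1/365) − 1 = 0.000143, so r = 0.052217 = 5.222%.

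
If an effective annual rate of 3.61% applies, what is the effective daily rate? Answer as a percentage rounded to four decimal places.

0.0097%

The per-day rate i satisfies (1 + i)^365 = 1 + 0.0361.
i = 1.0361^(1/365) − 1 = 0.0000972 = 0.0097%.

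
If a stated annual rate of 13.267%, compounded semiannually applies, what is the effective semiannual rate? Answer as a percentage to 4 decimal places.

6.6335%

With a nominal annual rate compounded semiannually, the periodic rate is the nominal rate divided by 2.
i = 0.13267 / 2 = 0.0663350 = 6.6335%.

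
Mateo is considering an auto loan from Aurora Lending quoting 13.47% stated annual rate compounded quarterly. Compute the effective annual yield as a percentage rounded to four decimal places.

EAR = (1 + 0.1347/4)^4 − 1.
= 1.141658 − 1 = 14.1658%.

14.1658%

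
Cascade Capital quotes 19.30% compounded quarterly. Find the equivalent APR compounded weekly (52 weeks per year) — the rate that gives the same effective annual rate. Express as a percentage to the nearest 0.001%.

EAR = (1 + 0.1930/4)^4 − 1 = 0.207423.
Solve (1 + r/52)^52 = 1.207423: r/52 = 1.207423^(1/52) − 1 = 0.003631, so r = 0.188830 = 18.883%.

18.883%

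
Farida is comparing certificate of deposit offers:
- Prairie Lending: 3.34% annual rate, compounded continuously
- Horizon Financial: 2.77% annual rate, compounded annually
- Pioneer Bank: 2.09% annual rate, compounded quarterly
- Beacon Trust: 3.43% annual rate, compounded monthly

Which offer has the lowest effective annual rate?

Prairie Lending: e^0.0334 − 1 = 3.396%
Horizon Financial: compounded annually, EAR = 2.770%
Pioneer Bank: (1 + 0.0209/4)^4 − 1 = 2.106%
Beacon Trust: (1 + 0.0343/12)^12 − 1 = 3.484%
The lowest effective annual rate is Pioneer Bank at 2.106%.

Pioneer Bank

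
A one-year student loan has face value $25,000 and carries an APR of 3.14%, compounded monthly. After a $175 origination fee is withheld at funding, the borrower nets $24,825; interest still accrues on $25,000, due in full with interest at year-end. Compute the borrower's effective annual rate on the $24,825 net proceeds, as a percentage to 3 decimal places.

3.913%

Amount owed after one year: 25,000 × (1 + 0.0314/12)^12 = 25,000 × 1.031856 = $25,796.40.
Effective rate on net proceeds: 25,796.40 / 24,825 − 1 = 0.039130 = 3.913%.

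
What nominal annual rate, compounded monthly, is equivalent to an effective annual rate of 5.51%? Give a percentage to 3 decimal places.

5.376%

(1 + r/12)^12 − 1 = 0.0551, so 1 + r/12 = 1.0551^(1/12).
r/12 = 0.004480, so r = 0.053756 = 5.376%.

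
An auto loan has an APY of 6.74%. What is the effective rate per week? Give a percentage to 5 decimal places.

The per-week rate i satisfies (1 + i)^52 = 1 + 0.0674.
i = 1.0674^(1/52) − 1 = 0.0012551 = 0.12551%.

0.12551%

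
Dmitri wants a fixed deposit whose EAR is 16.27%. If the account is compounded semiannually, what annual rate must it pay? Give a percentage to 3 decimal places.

15.657%

(1 + r/2)^2 − 1 = 0.1627, so 1 + r/2 = 1.1627^(1/2).
r/2 = 0.078286, so r = 0.156571 = 15.657%.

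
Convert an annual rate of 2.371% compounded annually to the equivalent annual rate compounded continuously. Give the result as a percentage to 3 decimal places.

2.343%

Compounded annually, EAR = nominal = 0.023710.
Equivalent continuous rate: r = ln(1 + 0.023710) = 0.023433 = 2.343%.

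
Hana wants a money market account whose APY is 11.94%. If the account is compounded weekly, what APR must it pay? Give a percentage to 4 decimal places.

(1 + r/52)^52 − 1 = 0.1194, so 1 + r/52 = 1.1194^(1/52).
r/52 = 0.002171, so r = 0.112915 = 11.2915%.

11.2915%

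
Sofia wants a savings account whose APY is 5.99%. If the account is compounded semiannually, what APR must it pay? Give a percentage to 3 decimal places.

5.903%

(1 + r/2)^2 − 1 = 0.0599, so 1 + r/2 = 1.0599^(1/2).
r/2 = 0.029514, so r = 0.059029 = 5.903%.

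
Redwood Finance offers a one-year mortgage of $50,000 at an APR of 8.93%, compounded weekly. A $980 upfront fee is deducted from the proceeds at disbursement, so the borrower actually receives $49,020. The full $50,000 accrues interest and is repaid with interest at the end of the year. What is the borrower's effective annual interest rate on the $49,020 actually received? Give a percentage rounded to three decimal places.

11.518%

Amount owed after one year: 50,000 × (1 + 0.0893/52)^52 = 50,000 × 1.093325 = $54,666.24.
Effective rate on net proceeds: 54,666.24 / 49,020 − 1 = 0.115182 = 11.518%.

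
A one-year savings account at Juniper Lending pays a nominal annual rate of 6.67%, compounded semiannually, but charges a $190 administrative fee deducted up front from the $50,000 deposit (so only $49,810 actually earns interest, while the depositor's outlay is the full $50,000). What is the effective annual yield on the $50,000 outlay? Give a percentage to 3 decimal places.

6.375%

Value after one year: 49,810 × (1 + 0.0667/2)^2 = 49,810 × 1.067812 = $53,187.73.
Effective yield on the $50,000 outlay: 53,187.73 / 50,000 − 1 = 0.063755 = 6.375%.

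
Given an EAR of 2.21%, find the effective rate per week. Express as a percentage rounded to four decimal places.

The per-week rate i satisfies (1 + i)^52 = 1 + 0.0221.
i = 1.0221^(1/52) − 1 = 0.0004205 = 0.0420%.

0.0420%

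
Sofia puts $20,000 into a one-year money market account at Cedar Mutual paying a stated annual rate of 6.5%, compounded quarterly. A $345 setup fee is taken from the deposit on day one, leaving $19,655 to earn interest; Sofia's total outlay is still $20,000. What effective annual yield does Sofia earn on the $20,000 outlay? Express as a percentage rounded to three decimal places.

4.820%

Value after one year: 19,655 × (1 + 0.065/4)^4 = 19,655 × 1.066602 = $20,964.05.
Effective yield on the $20,000 outlay: 20,964.05 / 20,000 − 1 = 0.048203 = 4.820%.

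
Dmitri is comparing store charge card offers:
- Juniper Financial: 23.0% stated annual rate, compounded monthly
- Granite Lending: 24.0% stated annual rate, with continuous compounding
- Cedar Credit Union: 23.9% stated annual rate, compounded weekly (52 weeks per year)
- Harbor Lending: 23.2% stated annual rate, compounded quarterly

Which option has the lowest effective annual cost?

Juniper Financial: (1 + 0.230/12)^12 − 1 = 25.586%
Granite Lending: e^0.240 − 1 = 27.125%
Cedar Credit Union: (1 + 0.239/52)^52 − 1 = 26.928%
Harbor Lending: (1 + 0.232/4)^4 − 1 = 25.298%
The lowest effective annual rate is Harbor Lending at 25.298%.

Harbor Lending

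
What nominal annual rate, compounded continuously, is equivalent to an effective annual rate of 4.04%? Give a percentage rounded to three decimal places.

3.961%

Continuous: nominal r satisfies e^r − 1 = 0.0404.
r = ln(1 + 0.0404) = ln(1.0404) = 0.039605 = 3.961%.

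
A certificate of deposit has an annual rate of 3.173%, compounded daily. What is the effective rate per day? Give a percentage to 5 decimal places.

0.00869%

With a nominal annual rate compounded daily, the periodic rate is the nominal rate divided by 365.
i = 0.03173 / 365 = 0.0000869 = 0.00869%.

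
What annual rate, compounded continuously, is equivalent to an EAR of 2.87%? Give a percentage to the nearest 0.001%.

Continuous: nominal r satisfies e^r − 1 = 0.0287.
r = ln(1 + 0.0287) = ln(1.0287) = 0.028296 = 2.830%.

2.830%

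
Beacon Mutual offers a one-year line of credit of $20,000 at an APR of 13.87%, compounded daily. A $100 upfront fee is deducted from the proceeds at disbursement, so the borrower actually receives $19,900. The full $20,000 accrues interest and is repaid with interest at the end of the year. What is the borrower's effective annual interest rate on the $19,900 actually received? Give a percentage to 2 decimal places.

Amount owed after one year: 20,000 × (1 + 0.1387/365)^365 = 20,000 × 1.148749 = $22,974.98.
Effective rate on net proceeds: 22,974.98 / 19,900 − 1 = 0.154522 = 15.45%.

15.45%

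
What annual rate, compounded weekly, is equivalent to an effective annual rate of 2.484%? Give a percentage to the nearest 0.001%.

2.454%

(1 + r/52)^52 − 1 = 0.02484, so 1 + r/52 = 1.02484^(1/52).
r/52 = 0.000472, so r = 0.024542 = 2.454%.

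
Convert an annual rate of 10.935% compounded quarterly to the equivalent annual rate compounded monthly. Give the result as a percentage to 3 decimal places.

10.837%

EAR = (1 + 0.10935/4)^4 − 1 = 0.113916.
Solve (1 + r/12)^12 = 1.113916: r/12 = 1.113916^(1/12) − 1 = 0.009031, so r = 0.108368 = 10.837%.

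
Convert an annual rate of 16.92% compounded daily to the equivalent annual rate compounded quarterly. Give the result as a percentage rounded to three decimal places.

17.279%

EAR = (1 + 0.1692/365)^365 − 1 = 0.184311.
Solve (1 + r/4)^4 = 1.184311: r/4 = 1.184311^(1/4) − 1 = 0.043197, so r = 0.172789 = 17.279%.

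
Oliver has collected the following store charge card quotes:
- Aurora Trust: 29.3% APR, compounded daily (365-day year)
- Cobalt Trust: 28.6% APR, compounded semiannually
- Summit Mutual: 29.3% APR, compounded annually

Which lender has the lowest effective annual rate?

Summit Mutual

Aurora Trust: (1 + 0.293/365)^365 − 1 = 34.029%
Cobalt Trust: (1 + 0.286/2)^2 − 1 = 30.645%
Summit Mutual: compounded annually, EAR = 29.300%
The lowest effective annual rate is Summit Mutual at 29.300%.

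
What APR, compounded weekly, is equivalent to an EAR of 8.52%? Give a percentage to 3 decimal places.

8.183%

(1 + r/52)^52 − 1 = 0.0852, so 1 + r/52 = 1.0852^(1/52).
r/52 = 0.001574, so r = 0.081829 = 8.183%.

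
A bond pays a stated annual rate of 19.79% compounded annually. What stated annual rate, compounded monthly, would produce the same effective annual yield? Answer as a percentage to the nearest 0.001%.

Compounded annually, EAR = nominal = 0.197900.
Solve (1 + r/12)^12 = 1.197900: r/12 = 1.197900^(1/12) − 1 = 0.015161, so r = 0.181935 = 18.194%.

18.194%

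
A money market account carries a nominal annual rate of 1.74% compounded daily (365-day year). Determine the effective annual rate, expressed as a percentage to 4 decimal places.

1.7552%

EAR = (1 + 0.0174/365)^365 − 1.
= (1 + 0.000048)^365 − 1 = 1.017552 − 1 = 1.7552%.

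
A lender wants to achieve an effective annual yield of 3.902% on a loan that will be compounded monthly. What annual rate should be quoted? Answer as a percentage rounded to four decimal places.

3.8339%

(1 + r/12)^12 − 1 = 0.03902, so 1 + r/12 = 1.03902^(1/12).
r/12 = 0.003195, so r = 0.038339 = 3.8339%.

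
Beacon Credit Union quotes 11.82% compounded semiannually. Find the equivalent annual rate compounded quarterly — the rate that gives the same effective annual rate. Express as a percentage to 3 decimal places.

11.650%

EAR = (1 + 0.1182/2)^2 − 1 = 0.121693.
Solve (1 + r/4)^4 = 1.121693: r/4 = 1.121693^(1/4) − 1 = 0.029126, so r = 0.116503 = 11.650%.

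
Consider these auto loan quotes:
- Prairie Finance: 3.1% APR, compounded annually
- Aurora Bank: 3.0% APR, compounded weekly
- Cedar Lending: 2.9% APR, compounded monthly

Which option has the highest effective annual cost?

Prairie Finance

Prairie Finance: compounded annually, EAR = 3.100%
Aurora Bank: (1 + 0.030/52)^52 − 1 = 3.045%
Cedar Lending: (1 + 0.029/12)^12 − 1 = 2.939%
The highest effective annual rate is Prairie Finance at 3.100%.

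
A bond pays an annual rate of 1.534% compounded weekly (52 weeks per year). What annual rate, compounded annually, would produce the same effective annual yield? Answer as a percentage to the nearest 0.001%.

1.546%

EAR = (1 + 0.01534/52)^52 − 1 = 0.015456.
Compounded annually, the equivalent nominal rate is the EAR itself: 1.546%.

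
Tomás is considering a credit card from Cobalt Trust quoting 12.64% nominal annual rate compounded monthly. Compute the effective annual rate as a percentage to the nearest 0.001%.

EAR = (1 + 0.1264/12)^12 − 1.
= 1.133986 − 1 = 13.399%.

13.399%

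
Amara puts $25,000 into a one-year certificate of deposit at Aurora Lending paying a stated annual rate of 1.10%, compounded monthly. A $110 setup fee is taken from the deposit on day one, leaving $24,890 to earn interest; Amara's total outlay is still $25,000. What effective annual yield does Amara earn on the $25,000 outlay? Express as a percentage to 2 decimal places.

Value after one year: 24,890 × (1 + 0.0110/12)^12 = 24,890 × 1.011056 = $25,165.17.
Effective yield on the $25,000 outlay: 25,165.17 / 25,000 − 1 = 0.006607 = 0.66%.

0.66%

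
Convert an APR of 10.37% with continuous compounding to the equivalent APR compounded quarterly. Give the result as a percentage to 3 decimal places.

EAR under continuous compounding: e^0.1037 − 1 = 0.109268.
Solve (1 + r/4)^4 = 1.109268: r/4 = 1.109268^(1/4) − 1 = 0.026264, so r = 0.105056 = 10.506%.

10.506%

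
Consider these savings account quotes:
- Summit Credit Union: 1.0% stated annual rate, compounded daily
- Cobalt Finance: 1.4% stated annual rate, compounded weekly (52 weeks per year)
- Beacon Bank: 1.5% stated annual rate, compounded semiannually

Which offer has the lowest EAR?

Summit Credit Union: (1 + 0.010/365)^365 − 1 = 1.005%
Cobalt Finance: (1 + 0.014/52)^52 − 1 = 1.410%
Beacon Bank: (1 + 0.015/2)^2 − 1 = 1.506%
The lowest effective annual rate is Summit Credit Union at 1.005%.

Summit Credit Union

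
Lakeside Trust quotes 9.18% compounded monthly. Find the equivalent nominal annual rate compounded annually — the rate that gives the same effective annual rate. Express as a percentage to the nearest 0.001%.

EAR = (1 + 0.0918/12)^12 − 1 = 0.095763.
Compounded annually, the equivalent nominal rate is the EAR itself: 9.576%.

9.576%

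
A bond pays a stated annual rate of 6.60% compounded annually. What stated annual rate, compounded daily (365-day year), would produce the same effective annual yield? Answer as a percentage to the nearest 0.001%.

Compounded annually, EAR = nominal = 0.066000.
Solve (1 + r/365)^365 = 1.066000: r/365 = 1.066000^(1/365) − 1 = 0.000175, so r = 0.063919 = 6.392%.

6.392%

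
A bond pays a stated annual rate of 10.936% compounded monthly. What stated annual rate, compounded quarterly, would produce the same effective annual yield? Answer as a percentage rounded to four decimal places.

11.0360%

EAR = (1 + 0.10936/12)^12 − 1 = 0.115011.
Solve (1 + r/4)^4 = 1.115011: r/4 = 1.115011^(1/4) − 1 = 0.027590, so r = 0.110360 = 11.0360%.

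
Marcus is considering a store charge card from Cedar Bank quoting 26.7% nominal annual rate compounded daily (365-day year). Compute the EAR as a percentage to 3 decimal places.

EAR = (1 + 0.267/365)^365 − 1.
= 1.305913 − 1 = 30.591%.

30.591%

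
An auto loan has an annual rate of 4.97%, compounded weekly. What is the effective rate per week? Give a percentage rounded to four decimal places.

With a nominal annual rate compounded weekly, the periodic rate is the nominal rate divided by 52.
i = 0.0497 / 52 = 0.0009558 = 0.0956%.

0.0956%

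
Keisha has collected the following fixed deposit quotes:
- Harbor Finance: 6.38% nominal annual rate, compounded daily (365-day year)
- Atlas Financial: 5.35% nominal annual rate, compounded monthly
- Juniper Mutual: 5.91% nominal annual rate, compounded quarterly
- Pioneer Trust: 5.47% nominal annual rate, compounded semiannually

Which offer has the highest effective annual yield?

Harbor Finance: (1 + 0.0638/365)^365 − 1 = 6.587%
Atlas Financial: (1 + 0.0535/12)^12 − 1 = 5.483%
Juniper Mutual: (1 + 0.0591/4)^4 − 1 = 6.042%
Pioneer Trust: (1 + 0.0547/2)^2 − 1 = 5.545%
The highest effective annual rate is Harbor Finance at 6.587%.

Harbor Finance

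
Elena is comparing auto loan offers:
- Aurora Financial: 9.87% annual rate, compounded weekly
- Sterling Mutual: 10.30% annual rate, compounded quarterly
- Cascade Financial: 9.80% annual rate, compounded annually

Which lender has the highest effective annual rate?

Sterling Mutual

Aurora Financial: (1 + 0.0987/52)^52 − 1 = 10.363%
Sterling Mutual: (1 + 0.1030/4)^4 − 1 = 10.705%
Cascade Financial: compounded annually, EAR = 9.800%
The highest effective annual rate is Sterling Mutual at 10.705%.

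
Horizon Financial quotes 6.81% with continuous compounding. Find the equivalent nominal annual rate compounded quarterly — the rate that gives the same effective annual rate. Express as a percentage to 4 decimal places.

6.8683%

EAR under continuous compounding: e^0.0681 − 1 = 0.070472.
Solve (1 + r/4)^4 = 1.070472: r/4 = 1.070472^(1/4) − 1 = 0.017171, so r = 0.068683 = 6.8683%.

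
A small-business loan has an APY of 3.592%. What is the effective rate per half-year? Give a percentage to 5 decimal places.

The per-half-year rate i satisfies (1 + i)^2 = 1 + 0.03592.
i = 1.03592^(1/2) − 1 = 0.0178016 = 1.78016%.

1.78016%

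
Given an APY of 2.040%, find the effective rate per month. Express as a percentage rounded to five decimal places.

0.16843%

The per-month rate i satisfies (1 + i)^12 = 1 + 0.02040.
i = 1.02040^(1/12) − 1 = 0.0016843 = 0.16843%.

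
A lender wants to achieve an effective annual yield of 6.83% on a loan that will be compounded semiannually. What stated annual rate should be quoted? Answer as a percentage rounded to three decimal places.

6.717%

(1 + r/2)^2 − 1 = 0.0683, so 1 + r/2 = 1.0683^(1/2).
r/2 = 0.033586, so r = 0.067172 = 6.717%.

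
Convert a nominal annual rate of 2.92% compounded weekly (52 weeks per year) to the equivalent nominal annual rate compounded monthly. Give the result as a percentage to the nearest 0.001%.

2.923%

EAR = (1 + 0.0292/52)^52 − 1 = 0.029622.
Solve (1 + r/12)^12 = 1.029622: r/12 = 1.029622^(1/12) − 1 = 0.002436, so r = 0.029227 = 2.923%.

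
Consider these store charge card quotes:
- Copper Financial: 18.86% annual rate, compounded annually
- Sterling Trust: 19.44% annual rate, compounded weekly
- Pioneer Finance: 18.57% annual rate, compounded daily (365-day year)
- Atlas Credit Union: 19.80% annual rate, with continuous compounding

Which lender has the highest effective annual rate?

Copper Financial: compounded annually, EAR = 18.860%
Sterling Trust: (1 + 0.1944/52)^52 − 1 = 21.414%
Pioneer Finance: (1 + 0.1857/365)^365 − 1 = 20.400%
Atlas Credit Union: e^0.1980 − 1 = 21.896%
The highest effective annual rate is Atlas Credit Union at 21.896%.

Atlas Credit Union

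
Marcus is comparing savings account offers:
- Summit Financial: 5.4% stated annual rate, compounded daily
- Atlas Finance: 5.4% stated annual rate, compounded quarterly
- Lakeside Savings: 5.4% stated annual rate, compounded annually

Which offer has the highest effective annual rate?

Summit Financial: (1 + 0.054/365)^365 − 1 = 5.548%
Atlas Finance: (1 + 0.054/4)^4 − 1 = 5.510%
Lakeside Savings: compounded annually, EAR = 5.400%
The highest effective annual rate is Summit Financial at 5.548%.

Summit Financial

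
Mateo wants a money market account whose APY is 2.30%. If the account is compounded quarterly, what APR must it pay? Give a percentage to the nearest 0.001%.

2.280%

(1 + r/4)^4 − 1 = 0.0230, so 1 + r/4 = 1.0230^(1/4).
r/4 = 0.005701, so r = 0.022804 = 2.280%.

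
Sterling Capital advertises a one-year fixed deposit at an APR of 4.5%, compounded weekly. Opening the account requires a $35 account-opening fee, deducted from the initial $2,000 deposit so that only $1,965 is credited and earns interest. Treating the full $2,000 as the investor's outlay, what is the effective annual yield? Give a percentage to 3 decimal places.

2.770%

Value after one year: 1,965 × (1 + 0.045/52)^52 = 1,965 × 1.046008 = $2,055.40.
Effective yield on the $2,000 outlay: 2,055.40 / 2,000 − 1 = 0.027702 = 2.770%.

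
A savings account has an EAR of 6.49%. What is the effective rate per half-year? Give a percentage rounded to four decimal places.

The per-half-year rate i satisfies (1 + i)^2 = 1 + 0.0649.
i = 1.0649^(1/2) − 1 = 0.0319399 = 3.1940%.

3.1940%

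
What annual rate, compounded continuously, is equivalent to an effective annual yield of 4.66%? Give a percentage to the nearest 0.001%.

Continuous: nominal r satisfies e^r − 1 = 0.0466.
r = ln(1 + 0.0466) = ln(1.0466) = 0.045547 = 4.555%.

4.555%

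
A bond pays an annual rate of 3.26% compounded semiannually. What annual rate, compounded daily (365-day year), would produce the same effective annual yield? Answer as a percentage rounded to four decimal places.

EAR = (1 + 0.0326/2)^2 − 1 = 0.032866.
Solve (1 + r/365)^365 = 1.032866: r/365 = 1.032866^(1/365) − 1 = 0.000089, so r = 0.032339 = 3.2339%.

3.2339%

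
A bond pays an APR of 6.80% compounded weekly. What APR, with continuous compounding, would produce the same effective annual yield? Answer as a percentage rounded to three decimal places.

EAR = (1 + 0.0680/52)^52 − 1 = 0.070318.
Equivalent continuous rate: r = ln(1 + 0.070318) = 0.067956 = 6.796%.

6.796%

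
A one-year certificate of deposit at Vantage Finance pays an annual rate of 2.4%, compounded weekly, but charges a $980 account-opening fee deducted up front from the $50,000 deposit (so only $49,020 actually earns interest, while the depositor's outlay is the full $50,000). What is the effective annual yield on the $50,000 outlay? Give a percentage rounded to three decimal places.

0.421%

Value after one year: 49,020 × (1 + 0.024/52)^52 = 49,020 × 1.024285 = $50,210.43.
Effective yield on the $50,000 outlay: 50,210.43 / 50,000 − 1 = 0.004209 = 0.421%.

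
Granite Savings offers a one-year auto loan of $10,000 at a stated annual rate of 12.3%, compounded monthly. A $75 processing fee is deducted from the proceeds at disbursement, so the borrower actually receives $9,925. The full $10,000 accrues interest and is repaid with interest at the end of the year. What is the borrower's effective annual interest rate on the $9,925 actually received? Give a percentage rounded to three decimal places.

Amount owed after one year: 10,000 × (1 + 0.123/12)^12 = 10,000 × 1.130177 = $11,301.77.
Effective rate on net proceeds: 11,301.77 / 9,925 − 1 = 0.138717 = 13.872%.

13.872%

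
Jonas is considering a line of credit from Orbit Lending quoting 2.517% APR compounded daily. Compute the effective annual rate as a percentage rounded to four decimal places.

2.5489%

EAR = (1 + 0.02517/365)^365 − 1.
= 1.025489 − 1 = 2.5489%.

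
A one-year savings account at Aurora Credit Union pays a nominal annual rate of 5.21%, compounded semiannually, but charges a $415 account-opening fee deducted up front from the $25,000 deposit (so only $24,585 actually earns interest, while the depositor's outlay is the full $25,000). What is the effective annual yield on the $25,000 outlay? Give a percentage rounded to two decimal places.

3.53%

Value after one year: 24,585 × (1 + 0.0521/2)^2 = 24,585 × 1.052779 = $25,882.56.
Effective yield on the $25,000 outlay: 25,882.56 / 25,000 − 1 = 0.035302 = 3.53%.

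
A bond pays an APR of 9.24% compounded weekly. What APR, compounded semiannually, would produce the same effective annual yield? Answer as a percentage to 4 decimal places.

EAR = (1 + 0.0924/52)^52 − 1 = 0.096714.
Solve (1 + r/2)^2 = 1.096714: r/2 = 1.096714^(1/2) − 1 = 0.047241, so r = 0.094482 = 9.4482%.

9.4482%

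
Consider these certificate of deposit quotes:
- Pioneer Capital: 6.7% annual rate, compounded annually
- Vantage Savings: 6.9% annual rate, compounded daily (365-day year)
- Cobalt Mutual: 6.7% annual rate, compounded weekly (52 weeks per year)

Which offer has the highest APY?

Vantage Savings

Pioneer Capital: compounded annually, EAR = 6.700%
Vantage Savings: (1 + 0.069/365)^365 − 1 = 7.143%
Cobalt Mutual: (1 + 0.067/52)^52 − 1 = 6.925%
The highest effective annual rate is Vantage Savings at 7.143%.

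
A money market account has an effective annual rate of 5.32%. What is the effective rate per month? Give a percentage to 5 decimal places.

The per-month rate i satisfies (1 + i)^12 = 1 + 0.0532.
i = 1.0532^(1/12) − 1 = 0.0043288 = 0.43288%.

0.43288%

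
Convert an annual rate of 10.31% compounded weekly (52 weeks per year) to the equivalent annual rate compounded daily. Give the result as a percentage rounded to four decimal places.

10.3012%

EAR = (1 + 0.1031/52)^52 − 1 = 0.108489.
Solve (1 + r/365)^365 = 1.108489: r/365 = 1.108489^(1/365) − 1 = 0.000282, so r = 0.103012 = 10.3012%.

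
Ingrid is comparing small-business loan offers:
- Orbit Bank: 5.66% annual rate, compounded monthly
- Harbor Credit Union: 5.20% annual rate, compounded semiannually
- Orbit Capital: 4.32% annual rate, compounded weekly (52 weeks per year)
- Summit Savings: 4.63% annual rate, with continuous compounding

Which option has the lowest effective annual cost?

Orbit Bank: (1 + 0.0566/12)^12 − 1 = 5.809%
Harbor Credit Union: (1 + 0.0520/2)^2 − 1 = 5.268%
Orbit Capital: (1 + 0.0432/52)^52 − 1 = 4.413%
Summit Savings: e^0.0463 − 1 = 4.739%
The lowest effective annual rate is Orbit Capital at 4.413%.

Orbit Capital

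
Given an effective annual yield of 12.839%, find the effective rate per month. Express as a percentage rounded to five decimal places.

1.01168%

The per-month rate i satisfies (1 + i)^12 = 1 + 0.12839.
i = 1.12839^(1/12) − 1 = 0.0101168 = 1.01168%.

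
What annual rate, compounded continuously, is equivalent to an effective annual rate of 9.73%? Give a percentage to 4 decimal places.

Continuous: nominal r satisfies e^r − 1 = 0.0973.
r = ln(1 + 0.0973) = ln(1.0973) = 0.092853 = 9.2853%.

9.2853%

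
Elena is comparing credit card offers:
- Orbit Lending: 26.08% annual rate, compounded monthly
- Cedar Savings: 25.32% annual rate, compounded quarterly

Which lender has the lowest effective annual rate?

Orbit Lending: (1 + 0.2608/12)^12 − 1 = 29.435%
Cedar Savings: (1 + 0.2532/4)^4 − 1 = 27.827%
The lowest effective annual rate is Cedar Savings at 27.827%.

Cedar Savings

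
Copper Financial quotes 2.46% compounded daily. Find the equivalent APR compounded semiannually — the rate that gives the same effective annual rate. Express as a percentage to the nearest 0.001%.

2.475%

EAR = (1 + 0.0246/365)^365 − 1 = 0.024904.
Solve (1 + r/2)^2 = 1.024904: r/2 = 1.024904^(1/2) − 1 = 0.012376, so r = 0.024751 = 2.475%.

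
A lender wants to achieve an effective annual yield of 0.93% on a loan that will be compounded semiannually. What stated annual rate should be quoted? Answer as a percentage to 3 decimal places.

(1 + r/2)^2 − 1 = 0.0093, so 1 + r/2 = 1.0093^(1/2).
r/2 = 0.004639, so r = 0.009278 = 0.928%.

0.928%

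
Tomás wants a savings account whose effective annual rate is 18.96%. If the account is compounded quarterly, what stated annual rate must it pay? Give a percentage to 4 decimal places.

(1 + r/4)^4 − 1 = 0.1896, so 1 + r/4 = 1.1896^(1/4).
r/4 = 0.044360, so r = 0.177440 = 17.7440%.

17.7440%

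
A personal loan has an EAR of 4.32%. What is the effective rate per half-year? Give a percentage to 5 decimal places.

2.13716%

The per-half-year rate i satisfies (1 + i)^2 = 1 + 0.0432.
i = 1.0432^(1/2) − 1 = 0.0213716 = 2.13716%.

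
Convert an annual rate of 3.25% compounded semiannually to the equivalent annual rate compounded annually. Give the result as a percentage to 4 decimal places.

3.2764%

EAR = (1 + 0.0325/2)^2 − 1 = 0.032764.
Compounded annually, the equivalent nominal rate is the EAR itself: 3.2764%.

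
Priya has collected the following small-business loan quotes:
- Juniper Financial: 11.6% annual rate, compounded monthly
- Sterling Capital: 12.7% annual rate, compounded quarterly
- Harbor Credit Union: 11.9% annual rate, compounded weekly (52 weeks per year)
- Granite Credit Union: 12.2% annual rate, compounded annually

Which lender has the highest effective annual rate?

Sterling Capital

Juniper Financial: (1 + 0.116/12)^12 − 1 = 12.237%
Sterling Capital: (1 + 0.127/4)^4 − 1 = 13.318%
Harbor Credit Union: (1 + 0.119/52)^52 − 1 = 12.622%
Granite Credit Union: compounded annually, EAR = 12.200%
The highest effective annual rate is Sterling Capital at 13.318%.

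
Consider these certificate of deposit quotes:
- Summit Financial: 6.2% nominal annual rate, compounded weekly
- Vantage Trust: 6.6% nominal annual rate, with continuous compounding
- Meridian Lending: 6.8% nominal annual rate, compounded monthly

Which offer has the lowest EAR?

Summit Financial: (1 + 0.062/52)^52 − 1 = 6.392%
Vantage Trust: e^0.066 − 1 = 6.823%
Meridian Lending: (1 + 0.068/12)^12 − 1 = 7.016%
The lowest effective annual rate is Summit Financial at 6.392%.

Summit Financial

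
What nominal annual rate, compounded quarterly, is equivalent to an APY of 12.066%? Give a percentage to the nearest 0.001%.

(1 + r/4)^4 − 1 = 0.12066, so 1 + r/4 = 1.12066^(1/4).
r/4 = 0.028889, so r = 0.115555 = 11.556%.

11.556%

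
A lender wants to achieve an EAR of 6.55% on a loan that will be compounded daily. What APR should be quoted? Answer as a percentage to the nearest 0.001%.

(1 + r/365)^365 − 1 = 0.0655, so 1 + r/365 = 1.0655^(1/365).
r/365 = 0.000174, so r = 0.063450 = 6.345%.

6.345%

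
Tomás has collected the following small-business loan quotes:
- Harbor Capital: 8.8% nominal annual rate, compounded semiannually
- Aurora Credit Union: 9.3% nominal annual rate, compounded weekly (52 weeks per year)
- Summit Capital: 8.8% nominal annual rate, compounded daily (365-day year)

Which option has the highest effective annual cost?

Aurora Credit Union

Harbor Capital: (1 + 0.088/2)^2 − 1 = 8.994%
Aurora Credit Union: (1 + 0.093/52)^52 − 1 = 9.737%
Summit Capital: (1 + 0.088/365)^365 − 1 = 9.198%
The highest effective annual rate is Aurora Credit Union at 9.737%.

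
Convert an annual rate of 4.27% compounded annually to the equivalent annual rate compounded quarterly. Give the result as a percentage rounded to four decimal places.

4.2033%

Compounded annually, EAR = nominal = 0.042700.
Solve (1 + r/4)^4 = 1.042700: r/4 = 1.042700^(1/4) − 1 = 0.010508, so r = 0.042033 = 4.2033%.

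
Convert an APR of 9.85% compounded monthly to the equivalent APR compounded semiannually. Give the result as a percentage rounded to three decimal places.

10.054%

EAR = (1 + 0.0985/12)^12 − 1 = 0.103071.
Solve (1 + r/2)^2 = 1.103071: r/2 = 1.103071^(1/2) − 1 = 0.050272, so r = 0.100544 = 10.054%.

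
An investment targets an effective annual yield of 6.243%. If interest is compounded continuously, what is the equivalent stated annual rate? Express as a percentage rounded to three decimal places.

Continuous: nominal r satisfies e^r − 1 = 0.06243.
r = ln(1 + 0.06243) = ln(1.06243) = 0.060559 = 6.056%.

6.056%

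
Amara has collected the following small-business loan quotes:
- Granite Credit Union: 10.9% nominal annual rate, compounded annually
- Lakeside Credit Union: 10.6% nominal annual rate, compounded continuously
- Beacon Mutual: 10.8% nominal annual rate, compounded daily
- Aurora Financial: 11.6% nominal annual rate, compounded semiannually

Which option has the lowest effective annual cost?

Granite Credit Union

Granite Credit Union: compounded annually, EAR = 10.900%
Lakeside Credit Union: e^0.106 − 1 = 11.182%
Beacon Mutual: (1 + 0.108/365)^365 − 1 = 11.403%
Aurora Financial: (1 + 0.116/2)^2 − 1 = 11.936%
The lowest effective annual rate is Granite Credit Union at 10.900%.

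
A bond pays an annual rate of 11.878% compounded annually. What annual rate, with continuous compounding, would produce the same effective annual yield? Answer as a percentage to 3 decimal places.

Compounded annually, EAR = nominal = 0.118780.
Equivalent continuous rate: r = ln(1 + 0.118780) = 0.112239 = 11.224%.

11.224%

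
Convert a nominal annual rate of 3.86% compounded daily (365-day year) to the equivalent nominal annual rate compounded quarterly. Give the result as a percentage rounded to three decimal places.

3.878%

EAR = (1 + 0.0386/365)^365 − 1 = 0.039353.
Solve (1 + r/4)^4 = 1.039353: r/4 = 1.039353^(1/4) − 1 = 0.009696, so r = 0.038785 = 3.878%.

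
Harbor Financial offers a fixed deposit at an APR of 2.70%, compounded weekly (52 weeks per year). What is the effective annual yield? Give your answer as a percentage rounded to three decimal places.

EAR = (1 + 0.0270/52)^52 − 1.
= (1 + 0.000519)^52 − 1 = 1.027361 − 1 = 2.736%.

2.736%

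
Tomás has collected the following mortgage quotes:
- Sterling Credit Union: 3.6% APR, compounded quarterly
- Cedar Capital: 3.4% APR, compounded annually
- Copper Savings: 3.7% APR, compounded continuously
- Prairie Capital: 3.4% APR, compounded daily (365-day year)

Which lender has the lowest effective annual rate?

Sterling Credit Union: (1 + 0.036/4)^4 − 1 = 3.649%
Cedar Capital: compounded annually, EAR = 3.400%
Copper Savings: e^0.037 − 1 = 3.769%
Prairie Capital: (1 + 0.034/365)^365 − 1 = 3.458%
The lowest effective annual rate is Cedar Capital at 3.400%.

Cedar Capital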